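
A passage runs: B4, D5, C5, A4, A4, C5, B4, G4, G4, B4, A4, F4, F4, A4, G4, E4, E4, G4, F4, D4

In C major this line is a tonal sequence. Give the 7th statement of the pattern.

With a 4-note motive the entries are B4, A4, G4, F4, E4, each down a 2nd from the previous.
Extending down a 2nd: D4 → C4.
From C4 the diatonic shape gives C4 E4 D4 B3.

C4 E4 D4 B3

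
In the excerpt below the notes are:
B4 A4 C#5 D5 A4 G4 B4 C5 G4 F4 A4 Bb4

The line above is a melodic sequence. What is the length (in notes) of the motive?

4

12 notes total. Splitting into 3 groups of 4:
B4 A4 C#5 D5 | A4 G4 B4 C5 | G4 F4 A4 Bb4
Every group is a transposition down a 2nd of the one before; no shorter unit works.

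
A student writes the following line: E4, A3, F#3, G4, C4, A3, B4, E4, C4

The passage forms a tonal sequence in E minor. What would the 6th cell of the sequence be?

Unit = 3 notes; the statements start on E4, G4, B4, moving up a 3rd each time.
Carrying on: D5 → F#5 → A5.
So cell 6 is A5 D5 B4.

A5 D5 B4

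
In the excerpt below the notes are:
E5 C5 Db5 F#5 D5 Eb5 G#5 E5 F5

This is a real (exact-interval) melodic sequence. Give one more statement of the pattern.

With a 3-note motive the entries are E5, F#5, G#5, each up a 2nd from the previous.
Statement 4 starts on A#5 and keeps the same exact contour: A#5 F#5 G5.

A#5 F#5 G5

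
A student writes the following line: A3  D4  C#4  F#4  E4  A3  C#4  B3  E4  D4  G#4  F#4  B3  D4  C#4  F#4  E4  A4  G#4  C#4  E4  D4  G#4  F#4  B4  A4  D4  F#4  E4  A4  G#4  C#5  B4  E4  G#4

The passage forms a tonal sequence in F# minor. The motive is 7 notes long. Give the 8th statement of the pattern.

A4 D5 C#5 F#5 E5 A4 C#5

With a 7-note motive the entries are A3, B3, C#4, D4, E4, each up a 2nd from the previous.
Continuing the starts: F#4 → G#4 → A4.
Statement 8 starts on A4 and keeps the same diatonic contour: A4 D5 C#5 F#5 E5 A4 C#5.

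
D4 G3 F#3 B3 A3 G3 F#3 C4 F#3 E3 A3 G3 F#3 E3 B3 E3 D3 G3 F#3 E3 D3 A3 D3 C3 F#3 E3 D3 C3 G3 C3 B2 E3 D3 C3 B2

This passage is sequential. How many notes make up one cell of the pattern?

There are 35 notes; a 7-note unit gives 5 cells:
D4 G3 F#3 B3 A3 G3 F#3 | C4 F#3 E3 A3 G3 F#3 E3 | B3 E3 D3 G3 F#3 E3 D3 | A3 D3 C3 F#3 E3 D3 C3 | G3 C3 B2 E3 D3 C3 B2
That's a consistent down a 2nd shift per cell, and no other grouping gives one.

7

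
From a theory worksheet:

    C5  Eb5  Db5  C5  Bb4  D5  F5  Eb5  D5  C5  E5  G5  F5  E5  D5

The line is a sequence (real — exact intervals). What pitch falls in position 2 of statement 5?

B5

With 5-note cells, note 2 of each statement runs Eb5, F5, G5.
Carrying that up a 2nd forward: A5 → B5.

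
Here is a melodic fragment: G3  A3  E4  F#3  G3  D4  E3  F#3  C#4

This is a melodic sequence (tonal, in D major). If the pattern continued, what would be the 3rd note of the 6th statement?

G3

The unit is 3 notes. Position-3 pitches of the 3 shown cells: E4, D4, C#4.
Extending down a 2nd: B3 → A3 → G3.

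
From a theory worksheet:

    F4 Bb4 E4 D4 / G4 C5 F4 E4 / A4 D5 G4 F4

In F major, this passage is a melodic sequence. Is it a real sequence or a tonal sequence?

tonal

Every note is diatonic to F major.
Cell 1 has -6 semitones from note 2 to 3, but cell 2 has -7 — the interval quality changes while the contour stays the same, which is the hallmark of a tonal sequence.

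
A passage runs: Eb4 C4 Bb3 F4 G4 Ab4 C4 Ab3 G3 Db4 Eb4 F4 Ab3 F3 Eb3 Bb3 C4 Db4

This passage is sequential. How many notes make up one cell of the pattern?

6

There are 18 notes; a 6-note unit gives 3 cells:
Eb4 C4 Bb3 F4 G4 Ab4 | C4 Ab3 G3 Db4 Eb4 F4 | Ab3 F3 Eb3 Bb3 C4 Db4
Every group is a transposition down a 3rd of the one before; no shorter unit works.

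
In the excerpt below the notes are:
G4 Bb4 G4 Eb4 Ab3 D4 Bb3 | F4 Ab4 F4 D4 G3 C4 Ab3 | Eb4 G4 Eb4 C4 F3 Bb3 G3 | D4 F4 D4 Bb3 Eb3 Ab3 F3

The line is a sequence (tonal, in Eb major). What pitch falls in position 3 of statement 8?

The unit is 7 notes. Position-3 pitches of the 4 shown cells: G4, F4, Eb4, D4.
Extending down a 2nd: C4 → Bb3 → Ab3 → G3.

G3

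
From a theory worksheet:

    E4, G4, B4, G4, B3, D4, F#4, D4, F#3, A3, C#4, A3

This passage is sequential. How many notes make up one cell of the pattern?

4

There are 12 notes; a 4-note unit gives 3 cells:
E4 G4 B4 G4 | B3 D4 F#4 D4 | F#3 A3 C#4 A3
Every group is a transposition down a 4th of the one before; no shorter unit works.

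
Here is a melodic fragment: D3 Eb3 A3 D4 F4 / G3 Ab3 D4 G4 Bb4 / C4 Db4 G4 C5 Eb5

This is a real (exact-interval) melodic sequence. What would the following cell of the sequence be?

With a 5-note motive the entries are D3, G3, C4, each up a 4th from the previous.
So cell 4 is F4 Gb4 C5 F5 Ab5.

F4 Gb4 C5 F5 Ab5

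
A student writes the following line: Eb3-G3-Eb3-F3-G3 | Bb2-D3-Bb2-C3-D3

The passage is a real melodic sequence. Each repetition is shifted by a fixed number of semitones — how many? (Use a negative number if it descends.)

Taking 5-note groups, the heads are Eb3, Bb2: the pattern moves down a 4th.
Counting half-steps from Eb3 to Bb2: -5.

-5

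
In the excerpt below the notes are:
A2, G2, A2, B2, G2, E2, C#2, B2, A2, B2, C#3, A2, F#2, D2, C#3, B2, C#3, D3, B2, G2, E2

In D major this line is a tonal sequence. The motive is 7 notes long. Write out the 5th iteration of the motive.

The 7-note cells begin on A2, B2, C#3 — each up a 2nd from the last.
Extending up a 2nd: D3 → E3.
So cell 5 is E3 D3 E3 F#3 D3 B2 G2.

E3 D3 E3 F#3 D3 B2 G2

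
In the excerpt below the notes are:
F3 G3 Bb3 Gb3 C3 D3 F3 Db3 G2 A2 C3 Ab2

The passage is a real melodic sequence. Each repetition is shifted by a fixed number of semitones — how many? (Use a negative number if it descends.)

Unit = 4 notes; the statements start on F3, C3, G2, moving down a 4th each time.
F3 to C3 spans -5 semitones.

-5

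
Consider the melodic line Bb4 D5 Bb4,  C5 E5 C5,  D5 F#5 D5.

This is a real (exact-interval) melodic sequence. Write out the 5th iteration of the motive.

F#5 A#5 F#5

Unit = 3 notes; the statements start on Bb4, C5, D5, moving up a 2nd each time.
Continuing the starts: E5 → F#5.
So cell 5 is F#5 A#5 F#5.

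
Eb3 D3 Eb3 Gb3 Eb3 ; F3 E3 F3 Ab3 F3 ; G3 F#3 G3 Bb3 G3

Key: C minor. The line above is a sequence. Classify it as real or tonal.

Each cell has the same semitone pattern (-1, 1, 3, -3) — intervals are preserved exactly.
And Gb3 lies outside C minor, so the sequence is real rather than tonal.

real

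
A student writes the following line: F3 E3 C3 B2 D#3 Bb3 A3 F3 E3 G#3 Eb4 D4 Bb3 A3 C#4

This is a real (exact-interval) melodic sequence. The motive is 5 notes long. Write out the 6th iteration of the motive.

Gb5 F5 Db5 C5 E5

Taking 5-note groups, the heads are F3, Bb3, Eb4: the pattern moves up a 4th.
Extending up a 4th: Ab4 → Db5 → Gb5.
From Gb5 the exact shape gives Gb5 F5 Db5 C5 E5.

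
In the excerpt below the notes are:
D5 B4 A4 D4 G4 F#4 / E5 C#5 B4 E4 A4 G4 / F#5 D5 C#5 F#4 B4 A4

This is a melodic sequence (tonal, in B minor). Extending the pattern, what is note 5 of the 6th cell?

With 6-note cells, note 5 of each statement runs G4, A4, B4.
Extending up a 2nd: C#5 → D5 → E5.

E5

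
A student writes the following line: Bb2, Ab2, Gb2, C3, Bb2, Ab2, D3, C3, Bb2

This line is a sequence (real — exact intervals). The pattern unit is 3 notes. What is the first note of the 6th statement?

G#3

Unit = 3 notes; the statements start on Bb2, C3, D3, moving up a 2nd each time.
Continuing: E3 → F#3 → G#3. Statement 6 starts on G#3.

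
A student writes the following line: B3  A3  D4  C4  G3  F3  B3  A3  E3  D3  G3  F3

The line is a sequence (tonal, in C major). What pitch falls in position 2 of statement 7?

The unit is 4 notes. Position-2 pitches of the 3 shown cells: A3, F3, D3.
Each moves down a 3rd. Continuing: B2 → G2 → E2 → C2.

C2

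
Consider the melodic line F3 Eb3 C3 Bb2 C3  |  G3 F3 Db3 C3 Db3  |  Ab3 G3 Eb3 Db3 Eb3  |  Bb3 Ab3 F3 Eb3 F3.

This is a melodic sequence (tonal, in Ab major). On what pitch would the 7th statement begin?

Unit = 5 notes; the statements start on F3, G3, Ab3, Bb3, moving up a 2nd each time.
Continuing: C4 → Db4 → Eb4. Statement 7 starts on Eb4.

Eb4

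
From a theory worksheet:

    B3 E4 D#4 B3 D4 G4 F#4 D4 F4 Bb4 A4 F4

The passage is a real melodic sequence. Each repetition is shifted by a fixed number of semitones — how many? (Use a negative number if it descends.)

3

The 4-note cells begin on B3, D4, F4 — each up a 3rd from the last.
Counting half-steps from B3 to D4: 3.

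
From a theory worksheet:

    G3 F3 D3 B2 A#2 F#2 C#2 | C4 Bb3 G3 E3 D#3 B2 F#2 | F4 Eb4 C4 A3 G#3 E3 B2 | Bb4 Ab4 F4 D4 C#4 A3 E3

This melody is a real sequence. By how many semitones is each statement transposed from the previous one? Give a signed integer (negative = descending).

Unit = 7 notes; the statements start on G3, C4, F4, Bb4, moving up a 4th each time.
Counting half-steps from G3 to C4: 5.

5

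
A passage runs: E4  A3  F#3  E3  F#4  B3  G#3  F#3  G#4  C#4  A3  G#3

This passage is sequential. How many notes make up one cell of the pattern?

4

Try groups of 4 (3 cells in 12 notes):
E4 A3 F#3 E3 | F#4 B3 G#3 F#3 | G#4 C#4 A3 G#3
That's a consistent up a 2nd shift per cell, and no other grouping gives one.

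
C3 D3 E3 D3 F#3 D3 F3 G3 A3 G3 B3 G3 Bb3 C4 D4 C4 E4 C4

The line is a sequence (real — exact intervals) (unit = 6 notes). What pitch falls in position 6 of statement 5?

Bb4

The unit is 6 notes. Position-6 pitches of the 3 shown cells: D3, G3, C4.
Each moves up a 4th. Continuing: F4 → Bb4.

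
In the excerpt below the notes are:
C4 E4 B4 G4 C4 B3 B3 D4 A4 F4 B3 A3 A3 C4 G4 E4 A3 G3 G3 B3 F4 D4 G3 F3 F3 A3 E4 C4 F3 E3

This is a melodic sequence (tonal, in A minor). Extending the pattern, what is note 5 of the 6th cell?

With 6-note cells, note 5 of each statement runs C4, B3, A3, G3, F3.
From F3, down a 2nd gives E3.

E3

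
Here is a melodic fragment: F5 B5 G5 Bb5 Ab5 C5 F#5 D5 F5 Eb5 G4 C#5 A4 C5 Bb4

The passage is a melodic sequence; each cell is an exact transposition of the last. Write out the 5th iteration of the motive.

The 5-note cells begin on F5, C5, G4 — each down a 4th from the last.
Continuing the starts: D4 → A3.
So cell 5 is A3 D#4 B3 D4 C4.

A3 D#4 B3 D4 C4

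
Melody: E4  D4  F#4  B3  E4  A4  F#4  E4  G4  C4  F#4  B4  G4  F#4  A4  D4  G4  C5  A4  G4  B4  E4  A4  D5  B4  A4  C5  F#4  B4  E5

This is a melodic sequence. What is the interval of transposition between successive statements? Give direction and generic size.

With a 6-note motive the entries are E4, F#4, G4, A4, B4, each up a 2nd from the previous.
E4 to F#4 is up a 2nd.

up a 2nd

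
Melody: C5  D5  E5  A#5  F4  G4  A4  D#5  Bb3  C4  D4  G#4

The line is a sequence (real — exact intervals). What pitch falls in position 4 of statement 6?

Grouping in 4s, the 4th note of each cell is A#5, D#5, G#4.
Extending down a 5th: C#4 → F#3 → B2.

B2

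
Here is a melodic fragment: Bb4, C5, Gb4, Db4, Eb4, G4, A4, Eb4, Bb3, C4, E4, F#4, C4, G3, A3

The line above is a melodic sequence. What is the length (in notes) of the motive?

5

15 notes total. Splitting into 3 groups of 5:
Bb4 C5 Gb4 Db4 Eb4 | G4 A4 Eb4 Bb3 C4 | E4 F#4 C4 G3 A3
That's a consistent down a 3rd shift per cell, and no other grouping gives one.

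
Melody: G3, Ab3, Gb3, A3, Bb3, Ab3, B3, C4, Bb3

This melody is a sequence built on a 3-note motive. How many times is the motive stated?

9 notes in groups of 3 gives 9/3 = 3 statements.
Starts: G3, A3, B3 — each up a 2nd.

3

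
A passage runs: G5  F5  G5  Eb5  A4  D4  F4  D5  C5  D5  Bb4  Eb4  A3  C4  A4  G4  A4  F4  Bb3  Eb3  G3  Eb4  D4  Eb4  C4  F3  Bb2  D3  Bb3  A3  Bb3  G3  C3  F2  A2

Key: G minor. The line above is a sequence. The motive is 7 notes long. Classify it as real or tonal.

tonal

Every note is diatonic to G minor.
Cell 1 has -6 semitones from note 4 to 5, but cell 2 has -7 — the interval quality changes while the contour stays the same, which is the hallmark of a tonal sequence.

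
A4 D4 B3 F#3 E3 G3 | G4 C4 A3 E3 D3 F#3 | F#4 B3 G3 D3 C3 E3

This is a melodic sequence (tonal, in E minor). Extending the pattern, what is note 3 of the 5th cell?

E3

Grouping in 6s, the 3rd note of each cell is B3, A3, G3.
Each moves down a 2nd. Continuing: F#3 → E3.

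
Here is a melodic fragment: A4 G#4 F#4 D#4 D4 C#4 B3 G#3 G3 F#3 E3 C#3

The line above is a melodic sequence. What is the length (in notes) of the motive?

Try groups of 4 (3 cells in 12 notes):
A4 G#4 F#4 D#4 | D4 C#4 B3 G#3 | G3 F#3 E3 C#3
Every group is a transposition down a 5th of the one before; no shorter unit works.

4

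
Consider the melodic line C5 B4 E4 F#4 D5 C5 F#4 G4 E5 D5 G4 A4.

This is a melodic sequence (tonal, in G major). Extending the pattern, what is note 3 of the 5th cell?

B4

Grouping in 4s, the 3rd note of each cell is E4, F#4, G4.
Carrying that up a 2nd forward: A4 → B4.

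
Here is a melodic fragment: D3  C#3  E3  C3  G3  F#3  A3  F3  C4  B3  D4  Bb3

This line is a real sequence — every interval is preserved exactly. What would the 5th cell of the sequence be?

The 4-note cells begin on D3, G3, C4 — each up a 4th from the last.
Extending up a 4th: F4 → Bb4.
So cell 5 is Bb4 A4 C5 Ab4.

Bb4 A4 C5 Ab4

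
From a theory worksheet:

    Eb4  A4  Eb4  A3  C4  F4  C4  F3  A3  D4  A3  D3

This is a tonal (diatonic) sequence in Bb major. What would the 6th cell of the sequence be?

The 4-note cells begin on Eb4, C4, A3 — each down a 3rd from the last.
Carrying on: F3 → D3 → Bb2.
So cell 6 is Bb2 Eb3 Bb2 Eb2.

Bb2 Eb3 Bb2 Eb2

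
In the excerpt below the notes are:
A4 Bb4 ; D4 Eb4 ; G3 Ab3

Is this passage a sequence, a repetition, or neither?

Each 2-note cell is the previous one transposed down a 5th.

sequence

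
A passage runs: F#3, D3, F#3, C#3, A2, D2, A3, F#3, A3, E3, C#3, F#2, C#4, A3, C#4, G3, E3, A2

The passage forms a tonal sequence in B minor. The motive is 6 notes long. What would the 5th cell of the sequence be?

Taking 6-note groups, the heads are F#3, A3, C#4: the pattern moves up a 3rd.
Continuing the starts: E4 → G4.
So cell 5 is G4 E4 G4 D4 B3 E3.

G4 E4 G4 D4 B3 E3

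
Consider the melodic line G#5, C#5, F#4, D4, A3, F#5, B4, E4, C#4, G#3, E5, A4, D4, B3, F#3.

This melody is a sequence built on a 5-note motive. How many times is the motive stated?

15 notes in groups of 5 gives 15/5 = 3 statements.
Starts: G#5, F#5, E5 — each down a 2nd.

3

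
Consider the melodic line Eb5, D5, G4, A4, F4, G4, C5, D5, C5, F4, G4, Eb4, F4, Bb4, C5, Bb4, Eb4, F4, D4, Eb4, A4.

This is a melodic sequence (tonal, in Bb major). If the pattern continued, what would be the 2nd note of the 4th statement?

The unit is 7 notes. Position-2 pitches of the 3 shown cells: D5, C5, Bb4.
One more down a 2nd gives A4.

A4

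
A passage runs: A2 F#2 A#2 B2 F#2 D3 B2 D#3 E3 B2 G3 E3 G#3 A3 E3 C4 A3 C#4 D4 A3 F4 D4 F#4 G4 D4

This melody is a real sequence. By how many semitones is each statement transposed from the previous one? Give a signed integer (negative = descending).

5

With a 5-note motive the entries are A2, D3, G3, C4, F4, each up a 4th from the previous.
Counting half-steps from A2 to D3: 5.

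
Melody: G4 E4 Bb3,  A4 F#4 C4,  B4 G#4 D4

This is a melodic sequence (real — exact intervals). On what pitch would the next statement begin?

The 3-note cells begin on G4, A4, B4 — each up a 2nd from the last.
The next head, up a 2nd from B4, is C#5.

C#5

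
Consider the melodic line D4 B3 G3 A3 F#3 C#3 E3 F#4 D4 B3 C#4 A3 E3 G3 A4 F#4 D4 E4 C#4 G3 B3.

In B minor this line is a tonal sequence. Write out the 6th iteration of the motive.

G5 E5 C#5 D5 B4 F#4 A4

The 7-note cells begin on D4, F#4, A4 — each up a 3rd from the last.
Continuing the starts: C#5 → E5 → G5.
From G5 the diatonic shape gives G5 E5 C#5 D5 B4 F#4 A4.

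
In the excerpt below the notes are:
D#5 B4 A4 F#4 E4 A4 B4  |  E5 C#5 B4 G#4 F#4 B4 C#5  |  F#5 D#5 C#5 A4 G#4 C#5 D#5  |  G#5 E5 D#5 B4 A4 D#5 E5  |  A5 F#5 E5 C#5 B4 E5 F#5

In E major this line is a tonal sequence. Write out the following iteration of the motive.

B5 G#5 F#5 D#5 C#5 F#5 G#5

With a 7-note motive the entries are D#5, E5, F#5, G#5, A5, each up a 2nd from the previous.
So cell 6 is B5 G#5 F#5 D#5 C#5 F#5 G#5.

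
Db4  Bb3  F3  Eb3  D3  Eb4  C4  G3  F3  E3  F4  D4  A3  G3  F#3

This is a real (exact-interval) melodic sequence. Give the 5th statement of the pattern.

The 5-note cells begin on Db4, Eb4, F4 — each up a 2nd from the last.
Carrying on: G4 → A4.
Statement 5 starts on A4 and keeps the same exact contour: A4 F#4 C#4 B3 A#3.

A4 F#4 C#4 B3 A#3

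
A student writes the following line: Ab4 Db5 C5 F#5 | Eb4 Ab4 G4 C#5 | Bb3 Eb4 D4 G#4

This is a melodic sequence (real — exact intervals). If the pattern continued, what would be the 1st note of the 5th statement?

C3

The unit is 4 notes. Position-1 pitches of the 3 shown cells: Ab4, Eb4, Bb3.
Extending down a 4th: F3 → C3.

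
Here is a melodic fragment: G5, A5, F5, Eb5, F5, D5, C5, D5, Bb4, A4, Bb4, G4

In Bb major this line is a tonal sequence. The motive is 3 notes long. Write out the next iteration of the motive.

Unit = 3 notes; the statements start on G5, Eb5, C5, A4, moving down a 3rd each time.
So cell 5 is F4 G4 Eb4.

F4 G4 Eb4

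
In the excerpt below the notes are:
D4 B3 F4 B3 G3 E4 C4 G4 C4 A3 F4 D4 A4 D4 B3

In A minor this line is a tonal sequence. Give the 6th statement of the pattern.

Unit = 5 notes; the statements start on D4, E4, F4, moving up a 2nd each time.
Extending up a 2nd: G4 → A4 → B4.
So cell 6 is B4 G4 D5 G4 E4.

B4 G4 D5 G4 E4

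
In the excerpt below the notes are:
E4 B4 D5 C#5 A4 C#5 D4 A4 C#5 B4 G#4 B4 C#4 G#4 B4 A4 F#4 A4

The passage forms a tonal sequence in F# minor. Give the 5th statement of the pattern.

With a 6-note motive the entries are E4, D4, C#4, each down a 2nd from the previous.
Continuing the starts: B3 → A3.
Statement 5 starts on A3 and keeps the same diatonic contour: A3 E4 G#4 F#4 D4 F#4.

A3 E4 G#4 F#4 D4 F#4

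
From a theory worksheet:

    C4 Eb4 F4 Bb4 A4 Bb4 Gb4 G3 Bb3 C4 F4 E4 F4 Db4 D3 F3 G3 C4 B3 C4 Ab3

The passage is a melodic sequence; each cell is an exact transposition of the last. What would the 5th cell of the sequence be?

Unit = 7 notes; the statements start on C4, G3, D3, moving down a 4th each time.
Continuing the starts: A2 → E2.
Statement 5 starts on E2 and keeps the same exact contour: E2 G2 A2 D3 C#3 D3 Bb2.

E2 G2 A2 D3 C#3 D3 Bb2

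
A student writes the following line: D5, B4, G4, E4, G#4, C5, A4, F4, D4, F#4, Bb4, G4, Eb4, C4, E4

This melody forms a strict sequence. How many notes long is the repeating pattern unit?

5

There are 15 notes; a 5-note unit gives 3 cells:
D5 B4 G4 E4 G#4 | C5 A4 F4 D4 F#4 | Bb4 G4 Eb4 C4 E4
Every group is a transposition down a 2nd of the one before; no shorter unit works.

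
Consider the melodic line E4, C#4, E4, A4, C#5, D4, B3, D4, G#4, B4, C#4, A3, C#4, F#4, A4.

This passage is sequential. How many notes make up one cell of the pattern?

There are 15 notes; a 5-note unit gives 3 cells:
E4 C#4 E4 A4 C#5 | D4 B3 D4 G#4 B4 | C#4 A3 C#4 F#4 A4
That's a consistent down a 2nd shift per cell, and no other grouping gives one.

5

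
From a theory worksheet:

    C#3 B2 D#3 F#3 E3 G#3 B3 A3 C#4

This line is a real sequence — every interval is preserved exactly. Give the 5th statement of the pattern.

Unit = 3 notes; the statements start on C#3, F#3, B3, moving up a 4th each time.
Carrying on: E4 → A4.
From A4 the exact shape gives A4 G4 B4.

A4 G4 B4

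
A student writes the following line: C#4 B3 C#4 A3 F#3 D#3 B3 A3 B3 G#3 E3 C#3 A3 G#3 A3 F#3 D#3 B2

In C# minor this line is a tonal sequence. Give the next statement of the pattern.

G#3 F#3 G#3 E3 C#3 A2

With a 6-note motive the entries are C#4, B3, A3, each down a 2nd from the previous.
Statement 4 starts on G#3 and keeps the same diatonic contour: G#3 F#3 G#3 E3 C#3 A2.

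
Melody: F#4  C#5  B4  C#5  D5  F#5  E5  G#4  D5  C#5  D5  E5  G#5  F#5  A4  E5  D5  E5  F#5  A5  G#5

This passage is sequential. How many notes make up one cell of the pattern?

Try groups of 7 (3 cells in 21 notes):
F#4 C#5 B4 C#5 D5 F#5 E5 | G#4 D5 C#5 D5 E5 G#5 F#5 | A4 E5 D5 E5 F#5 A5 G#5
Each cell is the previous one up a 2nd — so the unit is 7 notes.

7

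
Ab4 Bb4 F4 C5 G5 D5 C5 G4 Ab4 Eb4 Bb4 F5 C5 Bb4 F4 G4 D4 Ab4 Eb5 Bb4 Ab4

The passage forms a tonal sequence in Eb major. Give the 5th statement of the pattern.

With a 7-note motive the entries are Ab4, G4, F4, each down a 2nd from the previous.
Extending down a 2nd: Eb4 → D4.
So cell 5 is D4 Eb4 Bb3 F4 C5 G4 F4.

D4 Eb4 Bb3 F4 C5 G4 F4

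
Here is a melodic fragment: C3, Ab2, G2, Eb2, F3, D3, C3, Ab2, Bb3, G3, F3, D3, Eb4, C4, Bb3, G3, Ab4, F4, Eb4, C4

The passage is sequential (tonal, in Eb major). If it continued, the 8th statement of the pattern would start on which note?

The 4-note cells begin on C3, F3, Bb3, Eb4, Ab4 — each up a 4th from the last.
Continuing: D5 → G5 → C6. Statement 8 starts on C6.

C6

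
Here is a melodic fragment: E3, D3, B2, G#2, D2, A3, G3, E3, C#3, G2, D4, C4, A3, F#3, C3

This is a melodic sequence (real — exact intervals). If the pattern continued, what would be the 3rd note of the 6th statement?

C5

With 5-note cells, note 3 of each statement runs B2, E3, A3.
Extending up a 4th: D4 → G4 → C5.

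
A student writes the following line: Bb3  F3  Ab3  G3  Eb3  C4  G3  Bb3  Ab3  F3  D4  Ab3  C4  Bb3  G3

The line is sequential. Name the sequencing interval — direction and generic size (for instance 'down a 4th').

Unit = 5 notes; the statements start on Bb3, C4, D4, moving up a 2nd each time.
From Bb3 to C4: up a 2nd.

up a 2nd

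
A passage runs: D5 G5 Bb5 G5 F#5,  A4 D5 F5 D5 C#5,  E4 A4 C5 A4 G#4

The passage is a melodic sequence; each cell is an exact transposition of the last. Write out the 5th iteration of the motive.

F#3 B3 D4 B3 A#3

Unit = 5 notes; the statements start on D5, A4, E4, moving down a 4th each time.
Continuing the starts: B3 → F#3.
From F#3 the exact shape gives F#3 B3 D4 B3 A#3.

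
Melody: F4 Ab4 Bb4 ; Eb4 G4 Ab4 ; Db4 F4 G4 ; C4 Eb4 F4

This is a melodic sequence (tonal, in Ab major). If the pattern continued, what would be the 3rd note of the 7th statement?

The unit is 3 notes. Position-3 pitches of the 4 shown cells: Bb4, Ab4, G4, F4.
Extending down a 2nd: Eb4 → Db4 → C4.

C4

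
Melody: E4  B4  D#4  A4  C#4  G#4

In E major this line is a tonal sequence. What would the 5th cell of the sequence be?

A3 E4

Taking 2-note groups, the heads are E4, D#4, C#4: the pattern moves down a 2nd.
Continuing the starts: B3 → A3.
Statement 5 starts on A3 and keeps the same diatonic contour: A3 E4.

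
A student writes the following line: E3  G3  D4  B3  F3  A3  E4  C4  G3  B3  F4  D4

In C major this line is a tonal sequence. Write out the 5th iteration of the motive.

The 4-note cells begin on E3, F3, G3 — each up a 2nd from the last.
Continuing the starts: A3 → B3.
So cell 5 is B3 D4 A4 F4.

B3 D4 A4 F4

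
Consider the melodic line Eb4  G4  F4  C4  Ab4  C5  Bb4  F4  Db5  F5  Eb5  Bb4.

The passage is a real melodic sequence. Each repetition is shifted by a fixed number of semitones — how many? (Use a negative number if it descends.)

Taking 4-note groups, the heads are Eb4, Ab4, Db5: the pattern moves up a 4th.
Counting half-steps from Eb4 to Ab4: 5.

5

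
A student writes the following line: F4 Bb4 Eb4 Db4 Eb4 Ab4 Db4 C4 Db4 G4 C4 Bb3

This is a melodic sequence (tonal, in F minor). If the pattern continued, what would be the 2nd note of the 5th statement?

With 4-note cells, note 2 of each statement runs Bb4, Ab4, G4.
Carrying that down a 2nd forward: F4 → Eb4.

Eb4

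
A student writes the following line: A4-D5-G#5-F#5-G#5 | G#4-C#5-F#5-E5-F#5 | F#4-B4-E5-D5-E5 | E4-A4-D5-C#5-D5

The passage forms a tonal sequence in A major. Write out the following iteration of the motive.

The 5-note cells begin on A4, G#4, F#4, E4 — each down a 2nd from the last.
So cell 5 is D4 G#4 C#5 B4 C#5.

D4 G#4 C#5 B4 C#5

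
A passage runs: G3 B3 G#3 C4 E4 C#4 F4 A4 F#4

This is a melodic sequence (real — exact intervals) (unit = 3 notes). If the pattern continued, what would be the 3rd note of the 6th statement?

A5

The unit is 3 notes. Position-3 pitches of the 3 shown cells: G#3, C#4, F#4.
Each moves up a 4th. Continuing: B4 → E5 → A5.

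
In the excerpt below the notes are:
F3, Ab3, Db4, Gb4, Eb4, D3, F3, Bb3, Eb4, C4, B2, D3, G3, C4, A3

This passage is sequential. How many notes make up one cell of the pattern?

Try groups of 5 (3 cells in 15 notes):
F3 Ab3 Db4 Gb4 Eb4 | D3 F3 Bb3 Eb4 C4 | B2 D3 G3 C4 A3
Each cell is the previous one down a 3rd — so the unit is 5 notes.

5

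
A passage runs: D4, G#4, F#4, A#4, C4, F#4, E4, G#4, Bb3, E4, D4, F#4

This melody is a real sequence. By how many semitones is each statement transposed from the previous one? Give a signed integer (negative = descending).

-2

Unit = 4 notes; the statements start on D4, C4, Bb3, moving down a 2nd each time.
D4 to C4 spans -2 semitones.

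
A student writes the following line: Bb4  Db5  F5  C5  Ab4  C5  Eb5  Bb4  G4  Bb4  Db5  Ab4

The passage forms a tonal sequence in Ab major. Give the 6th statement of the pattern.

With a 4-note motive the entries are Bb4, Ab4, G4, each down a 2nd from the previous.
Extending down a 2nd: F4 → Eb4 → Db4.
So cell 6 is Db4 F4 Ab4 Eb4.

Db4 F4 Ab4 Eb4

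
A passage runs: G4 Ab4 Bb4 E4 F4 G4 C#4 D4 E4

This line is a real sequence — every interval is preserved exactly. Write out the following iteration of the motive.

The 3-note cells begin on G4, E4, C#4 — each down a 3rd from the last.
Statement 4 starts on A#3 and keeps the same exact contour: A#3 B3 C#4.

A#3 B3 C#4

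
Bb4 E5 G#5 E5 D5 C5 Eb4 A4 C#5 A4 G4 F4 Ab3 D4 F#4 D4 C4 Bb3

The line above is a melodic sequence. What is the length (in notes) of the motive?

6

There are 18 notes; a 6-note unit gives 3 cells:
Bb4 E5 G#5 E5 D5 C5 | Eb4 A4 C#5 A4 G4 F4 | Ab3 D4 F#4 D4 C4 Bb3
That's a consistent down a 5th shift per cell, and no other grouping gives one.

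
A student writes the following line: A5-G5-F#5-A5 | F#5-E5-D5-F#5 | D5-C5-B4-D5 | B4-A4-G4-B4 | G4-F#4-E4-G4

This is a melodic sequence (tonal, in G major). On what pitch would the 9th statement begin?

Unit = 4 notes; the statements start on A5, F#5, D5, B4, G4, moving down a 3rd each time.
Extending the heads down a 3rd: E4 → C4 → A3 → F#3.

F#3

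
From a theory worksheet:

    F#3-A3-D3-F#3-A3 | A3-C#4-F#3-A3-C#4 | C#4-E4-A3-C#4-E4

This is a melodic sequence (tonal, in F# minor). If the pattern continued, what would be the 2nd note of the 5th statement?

The unit is 5 notes. Position-2 pitches of the 3 shown cells: A3, C#4, E4.
Each moves up a 3rd. Continuing: G#4 → B4.

B4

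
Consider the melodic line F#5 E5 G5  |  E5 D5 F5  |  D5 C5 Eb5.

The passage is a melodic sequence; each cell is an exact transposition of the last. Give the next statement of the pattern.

C5 Bb4 Db5

Taking 3-note groups, the heads are F#5, E5, D5: the pattern moves down a 2nd.
So cell 4 is C5 Bb4 Db5.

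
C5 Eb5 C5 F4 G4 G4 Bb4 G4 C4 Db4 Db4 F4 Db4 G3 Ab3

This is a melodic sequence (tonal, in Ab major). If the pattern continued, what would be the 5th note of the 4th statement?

Eb3

The unit is 5 notes. Position-5 pitches of the 3 shown cells: G4, Db4, Ab3.
One more down a 4th gives Eb3.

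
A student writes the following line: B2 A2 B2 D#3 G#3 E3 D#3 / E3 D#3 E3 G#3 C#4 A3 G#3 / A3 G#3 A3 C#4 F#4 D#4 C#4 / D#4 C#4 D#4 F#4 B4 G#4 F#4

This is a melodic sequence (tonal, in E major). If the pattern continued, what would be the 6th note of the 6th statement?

F#5

The unit is 7 notes. Position-6 pitches of the 4 shown cells: E3, A3, D#4, G#4.
Carrying that up a 4th forward: C#5 → F#5.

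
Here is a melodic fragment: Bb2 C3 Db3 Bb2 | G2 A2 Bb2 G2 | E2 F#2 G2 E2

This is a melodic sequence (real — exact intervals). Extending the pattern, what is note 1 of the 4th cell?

With 4-note cells, note 1 of each statement runs Bb2, G2, E2.
One more down a 3rd gives C#2.

C#2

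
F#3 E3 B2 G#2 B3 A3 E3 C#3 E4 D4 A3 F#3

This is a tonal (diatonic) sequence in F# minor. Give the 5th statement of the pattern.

With a 4-note motive the entries are F#3, B3, E4, each up a 4th from the previous.
Carrying on: A4 → D5.
So cell 5 is D5 C#5 G#4 E4.

D5 C#5 G#4 E4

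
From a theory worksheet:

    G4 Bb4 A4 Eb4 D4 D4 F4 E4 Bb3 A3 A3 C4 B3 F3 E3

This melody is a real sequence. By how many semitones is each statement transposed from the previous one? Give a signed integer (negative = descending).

-5

With a 5-note motive the entries are G4, D4, A3, each down a 4th from the previous.
G4 to D4 spans -5 semitones.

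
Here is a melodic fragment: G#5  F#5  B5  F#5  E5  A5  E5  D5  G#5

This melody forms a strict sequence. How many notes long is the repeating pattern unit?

3

9 notes total. Splitting into 3 groups of 3:
G#5 F#5 B5 | F#5 E5 A5 | E5 D5 G#5
That's a consistent down a 2nd shift per cell, and no other grouping gives one.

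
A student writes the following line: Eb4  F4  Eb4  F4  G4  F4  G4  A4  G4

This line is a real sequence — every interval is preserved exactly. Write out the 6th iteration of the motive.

C#5 D#5 C#5

Taking 3-note groups, the heads are Eb4, F4, G4: the pattern moves up a 2nd.
Extending up a 2nd: A4 → B4 → C#5.
From C#5 the exact shape gives C#5 D#5 C#5.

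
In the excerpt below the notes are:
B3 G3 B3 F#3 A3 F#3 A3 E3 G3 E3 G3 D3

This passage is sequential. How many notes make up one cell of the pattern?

4

There are 12 notes; a 4-note unit gives 3 cells:
B3 G3 B3 F#3 | A3 F#3 A3 E3 | G3 E3 G3 D3
Each cell is the previous one down a 2nd — so the unit is 4 notes.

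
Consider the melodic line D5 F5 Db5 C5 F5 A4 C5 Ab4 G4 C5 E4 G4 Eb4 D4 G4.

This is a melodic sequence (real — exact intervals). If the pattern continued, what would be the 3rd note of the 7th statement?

The unit is 5 notes. Position-3 pitches of the 3 shown cells: Db5, Ab4, Eb4.
Carrying that down a 4th forward: Bb3 → F3 → C3 → G2.

G2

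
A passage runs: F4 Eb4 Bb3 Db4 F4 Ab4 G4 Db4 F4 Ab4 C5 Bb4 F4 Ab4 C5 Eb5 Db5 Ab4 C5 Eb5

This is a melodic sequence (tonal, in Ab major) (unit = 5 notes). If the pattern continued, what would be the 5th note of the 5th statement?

Grouping in 5s, the 5th note of each cell is F4, Ab4, C5, Eb5.
From Eb5, up a 3rd gives G5.

G5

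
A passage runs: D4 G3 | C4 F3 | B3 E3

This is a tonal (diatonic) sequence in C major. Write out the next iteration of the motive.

A3 D3

The 2-note cells begin on D4, C4, B3 — each down a 2nd from the last.
Statement 4 starts on A3 and keeps the same diatonic contour: A3 D3.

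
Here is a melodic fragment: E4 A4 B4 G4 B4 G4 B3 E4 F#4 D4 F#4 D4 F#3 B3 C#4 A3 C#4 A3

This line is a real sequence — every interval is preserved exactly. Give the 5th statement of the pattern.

G#2 C#3 D#3 B2 D#3 B2

With a 6-note motive the entries are E4, B3, F#3, each down a 4th from the previous.
Continuing the starts: C#3 → G#2.
Statement 5 starts on G#2 and keeps the same exact contour: G#2 C#3 D#3 B2 D#3 B2.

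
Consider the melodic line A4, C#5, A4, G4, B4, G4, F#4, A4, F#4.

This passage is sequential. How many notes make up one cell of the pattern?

There are 9 notes; a 3-note unit gives 3 cells:
A4 C#5 A4 | G4 B4 G4 | F#4 A4 F#4
Every group is a transposition down a 2nd of the one before; no shorter unit works.

3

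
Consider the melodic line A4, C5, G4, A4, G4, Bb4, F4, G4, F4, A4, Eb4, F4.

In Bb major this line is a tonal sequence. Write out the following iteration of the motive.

Eb4 G4 D4 Eb4

With a 4-note motive the entries are A4, G4, F4, each down a 2nd from the previous.
Statement 4 starts on Eb4 and keeps the same diatonic contour: Eb4 G4 D4 Eb4.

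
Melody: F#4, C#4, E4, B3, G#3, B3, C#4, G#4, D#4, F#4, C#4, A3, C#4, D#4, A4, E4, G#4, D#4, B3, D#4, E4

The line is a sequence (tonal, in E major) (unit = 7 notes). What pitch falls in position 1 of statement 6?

D#5

The unit is 7 notes. Position-1 pitches of the 3 shown cells: F#4, G#4, A4.
Carrying that up a 2nd forward: B4 → C#5 → D#5.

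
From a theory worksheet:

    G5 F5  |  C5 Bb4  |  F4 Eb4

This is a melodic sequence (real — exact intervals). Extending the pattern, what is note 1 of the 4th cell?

Grouping in 2s, the 1st note of each cell is G5, C5, F4.
From F4, down a 5th gives Bb3.

Bb3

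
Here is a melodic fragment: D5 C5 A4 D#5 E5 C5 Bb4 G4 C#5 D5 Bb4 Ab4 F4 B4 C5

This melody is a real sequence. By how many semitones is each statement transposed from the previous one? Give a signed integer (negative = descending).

Taking 5-note groups, the heads are D5, C5, Bb4: the pattern moves down a 2nd.
D5→C5 is 72 − 74 = -2 semitones.

-2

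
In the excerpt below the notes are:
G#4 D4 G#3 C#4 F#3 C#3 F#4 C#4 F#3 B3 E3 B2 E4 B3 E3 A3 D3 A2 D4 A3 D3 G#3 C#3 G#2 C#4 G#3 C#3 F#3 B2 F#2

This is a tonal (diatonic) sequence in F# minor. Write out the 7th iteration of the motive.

A3 E3 A2 D3 G#2 D2

With a 6-note motive the entries are G#4, F#4, E4, D4, C#4, each down a 2nd from the previous.
Carrying on: B3 → A3.
Statement 7 starts on A3 and keeps the same diatonic contour: A3 E3 A2 D3 G#2 D2.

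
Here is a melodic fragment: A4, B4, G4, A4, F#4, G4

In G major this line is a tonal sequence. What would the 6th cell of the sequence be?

Taking 2-note groups, the heads are A4, G4, F#4: the pattern moves down a 2nd.
Carrying on: E4 → D4 → C4.
Statement 6 starts on C4 and keeps the same diatonic contour: C4 D4.

C4 D4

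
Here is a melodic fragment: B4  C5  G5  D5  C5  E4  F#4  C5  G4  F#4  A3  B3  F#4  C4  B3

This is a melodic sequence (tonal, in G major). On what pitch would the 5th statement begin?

G2

With a 5-note motive the entries are B4, E4, A3, each down a 5th from the previous.
Extending the heads down a 5th: D3 → G2.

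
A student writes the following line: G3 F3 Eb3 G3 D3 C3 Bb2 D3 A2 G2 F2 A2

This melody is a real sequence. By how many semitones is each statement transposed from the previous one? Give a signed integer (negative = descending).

With a 4-note motive the entries are G3, D3, A2, each down a 4th from the previous.
G3 to D3 spans -5 semitones.

-5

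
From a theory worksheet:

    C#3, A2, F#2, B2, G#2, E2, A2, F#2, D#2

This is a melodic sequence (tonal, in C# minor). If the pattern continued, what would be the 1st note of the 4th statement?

G#2

The unit is 3 notes. Position-1 pitches of the 3 shown cells: C#3, B2, A2.
Each moves down a 2nd; the next is G#2.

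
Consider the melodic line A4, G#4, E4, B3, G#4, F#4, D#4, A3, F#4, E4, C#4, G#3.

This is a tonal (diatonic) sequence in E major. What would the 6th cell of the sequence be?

Taking 4-note groups, the heads are A4, G#4, F#4: the pattern moves down a 2nd.
Extending down a 2nd: E4 → D#4 → C#4.
So cell 6 is C#4 B3 G#3 D#3.

C#4 B3 G#3 D#3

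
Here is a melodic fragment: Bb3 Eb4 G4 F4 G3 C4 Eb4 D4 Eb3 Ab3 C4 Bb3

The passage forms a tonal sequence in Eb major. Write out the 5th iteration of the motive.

With a 4-note motive the entries are Bb3, G3, Eb3, each down a 3rd from the previous.
Carrying on: C3 → Ab2.
Statement 5 starts on Ab2 and keeps the same diatonic contour: Ab2 D3 F3 Eb3.

Ab2 D3 F3 Eb3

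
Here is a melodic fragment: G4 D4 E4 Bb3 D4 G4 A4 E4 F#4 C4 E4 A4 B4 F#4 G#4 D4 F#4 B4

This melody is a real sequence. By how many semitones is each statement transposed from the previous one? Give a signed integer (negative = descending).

2

Unit = 6 notes; the statements start on G4, A4, B4, moving up a 2nd each time.
G4 to A4 spans +2 semitones.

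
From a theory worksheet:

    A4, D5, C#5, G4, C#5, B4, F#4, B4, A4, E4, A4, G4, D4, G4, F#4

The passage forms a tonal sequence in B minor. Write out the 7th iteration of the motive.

B3 E4 D4

Unit = 3 notes; the statements start on A4, G4, F#4, E4, D4, moving down a 2nd each time.
Extending down a 2nd: C#4 → B3.
From B3 the diatonic shape gives B3 E4 D4.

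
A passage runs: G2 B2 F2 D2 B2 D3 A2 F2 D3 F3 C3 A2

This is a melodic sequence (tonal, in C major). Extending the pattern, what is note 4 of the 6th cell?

With 4-note cells, note 4 of each statement runs D2, F2, A2.
Carrying that up a 3rd forward: C3 → E3 → G3.

G3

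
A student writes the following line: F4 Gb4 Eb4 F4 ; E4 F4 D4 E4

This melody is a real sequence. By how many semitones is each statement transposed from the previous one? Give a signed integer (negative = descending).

-1

The 4-note cells begin on F4, E4 — each down a 2nd from the last.
Counting half-steps from F4 to E4: -1.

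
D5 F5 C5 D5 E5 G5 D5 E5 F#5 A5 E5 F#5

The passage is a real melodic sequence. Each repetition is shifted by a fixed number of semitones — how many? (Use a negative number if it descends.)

Taking 4-note groups, the heads are D5, E5, F#5: the pattern moves up a 2nd.
D5→E5 is 76 − 74 = 2 semitones.

2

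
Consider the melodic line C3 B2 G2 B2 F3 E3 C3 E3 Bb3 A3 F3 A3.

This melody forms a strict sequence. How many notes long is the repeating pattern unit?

4

Try groups of 4 (3 cells in 12 notes):
C3 B2 G2 B2 | F3 E3 C3 E3 | Bb3 A3 F3 A3
Each cell is the previous one up a 4th — so the unit is 4 notes.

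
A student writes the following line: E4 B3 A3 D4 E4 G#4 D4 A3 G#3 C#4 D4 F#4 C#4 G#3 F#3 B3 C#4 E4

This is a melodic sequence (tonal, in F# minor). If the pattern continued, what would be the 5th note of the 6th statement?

The unit is 6 notes. Position-5 pitches of the 3 shown cells: E4, D4, C#4.
Extending down a 2nd: B3 → A3 → G#3.

G#3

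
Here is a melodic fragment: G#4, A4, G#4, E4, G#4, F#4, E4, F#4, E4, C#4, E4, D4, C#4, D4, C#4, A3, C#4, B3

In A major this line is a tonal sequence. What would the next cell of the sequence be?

Unit = 6 notes; the statements start on G#4, E4, C#4, moving down a 3rd each time.
From A3 the diatonic shape gives A3 B3 A3 F#3 A3 G#3.

A3 B3 A3 F#3 A3 G#3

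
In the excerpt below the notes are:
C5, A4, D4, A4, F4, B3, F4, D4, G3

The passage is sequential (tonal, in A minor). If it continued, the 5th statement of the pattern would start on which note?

With a 3-note motive the entries are C5, A4, F4, each down a 3rd from the previous.
Continuing: D4 → B3. Statement 5 starts on B3.

B3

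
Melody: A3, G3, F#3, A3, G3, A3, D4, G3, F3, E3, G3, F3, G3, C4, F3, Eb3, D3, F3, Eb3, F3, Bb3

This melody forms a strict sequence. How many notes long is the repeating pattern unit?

7

There are 21 notes; a 7-note unit gives 3 cells:
A3 G3 F#3 A3 G3 A3 D4 | G3 F3 E3 G3 F3 G3 C4 | F3 Eb3 D3 F3 Eb3 F3 Bb3
Each cell is the previous one down a 2nd — so the unit is 7 notes.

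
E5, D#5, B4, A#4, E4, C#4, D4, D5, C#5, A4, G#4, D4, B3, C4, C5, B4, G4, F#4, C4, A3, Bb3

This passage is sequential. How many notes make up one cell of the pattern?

There are 21 notes; a 7-note unit gives 3 cells:
E5 D#5 B4 A#4 E4 C#4 D4 | D5 C#5 A4 G#4 D4 B3 C4 | C5 B4 G4 F#4 C4 A3 Bb3
Every group is a transposition down a 2nd of the one before; no shorter unit works.

7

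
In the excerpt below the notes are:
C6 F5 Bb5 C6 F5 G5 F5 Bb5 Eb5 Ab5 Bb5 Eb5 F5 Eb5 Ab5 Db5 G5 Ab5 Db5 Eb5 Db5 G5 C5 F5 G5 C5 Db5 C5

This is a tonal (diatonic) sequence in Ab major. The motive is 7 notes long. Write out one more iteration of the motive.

F5 Bb4 Eb5 F5 Bb4 C5 Bb4

Taking 7-note groups, the heads are C6, Bb5, Ab5, G5: the pattern moves down a 2nd.
From F5 the diatonic shape gives F5 Bb4 Eb5 F5 Bb4 C5 Bb4.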